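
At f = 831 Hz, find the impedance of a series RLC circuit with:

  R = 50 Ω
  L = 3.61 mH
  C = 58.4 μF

Step 1 — Angular frequency: ω = 2π·f = 2π·831 = 5221 rad/s.
Step 2 — Component impedances:
  R: Z = R = 50 Ω
  L: Z = jωL = j·5221·0.00361 = 0 + j18.85 Ω
  C: Z = 1/(jωC) = -j/(ω·C) = 0 - j3.279 Ω
Step 3 — Series combination: Z_total = R + L + C = 50 + j15.57 Ω = 52.37∠17.3° Ω.

Z = 50 + j15.57 Ω = 52.37∠17.3° Ω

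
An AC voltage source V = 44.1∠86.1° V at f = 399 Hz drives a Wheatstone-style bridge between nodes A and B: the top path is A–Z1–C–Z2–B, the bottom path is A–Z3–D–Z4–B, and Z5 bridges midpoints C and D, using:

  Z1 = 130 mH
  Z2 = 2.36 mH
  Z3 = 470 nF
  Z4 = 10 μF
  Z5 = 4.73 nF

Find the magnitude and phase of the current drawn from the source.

Step 1 — Angular frequency: ω = 2π·f = 2π·399 = 2507 rad/s.
Step 2 — Component impedances:
  Z1: Z = jωL = j·2507·0.13 = 0 + j325.9 Ω
  Z2: Z = jωL = j·2507·0.00236 = 0 + j5.916 Ω
  Z3: Z = 1/(jωC) = -j/(ω·C) = 0 - j848.7 Ω
  Z4: Z = 1/(jωC) = -j/(ω·C) = 0 - j39.89 Ω
  Z5: Z = 1/(jωC) = -j/(ω·C) = 0 - j8.433e+04 Ω
Step 3 — Bridge requires nodal analysis (the Z5 bridge couples midpoints C and D, so the two paths cannot be reduced to a simple series/parallel combination). Setting node B to ground and injecting 1 A at node A, the 3-node admittance system at A, C, D solves to V_A = Z_AB = 0 + j529.6 Ω = 529.6∠90.0° Ω.
Step 4 — Source phasor: V = 44.1∠86.1° V = 2.999 + j44 V.
Step 5 — Ohm's law: I = V / Z_total = (2.999 + j44) / (0 + j529.6) = 0.08308 - j0.005664 A.
Step 6 — Convert to polar: |I| = 0.08327 A, ∠I = -3.9°.

I = 0.08327∠-3.9° A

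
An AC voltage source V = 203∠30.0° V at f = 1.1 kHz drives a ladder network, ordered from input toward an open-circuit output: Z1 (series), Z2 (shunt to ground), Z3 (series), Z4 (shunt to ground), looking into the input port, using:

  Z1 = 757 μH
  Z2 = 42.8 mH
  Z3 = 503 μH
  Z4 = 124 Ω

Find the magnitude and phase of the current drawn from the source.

Step 1 — Angular frequency: ω = 2π·f = 2π·1100 = 6912 rad/s.
Step 2 — Component impedances:
  Z1: Z = jωL = j·6912·0.000757 = 0 + j5.232 Ω
  Z2: Z = jωL = j·6912·0.0428 = 0 + j295.8 Ω
  Z3: Z = jωL = j·6912·0.000503 = 0 + j3.476 Ω
  Z4: Z = R = 124 Ω
Step 3 — Ladder network (open output): work backward from the far end, alternating series and parallel combinations. Z_in = 103.4 + j51.5 Ω = 115.5∠26.5° Ω.
Step 4 — Source phasor: V = 203∠30.0° V = 175.8 + j101.5 V.
Step 5 — Ohm's law: I = V / Z_total = (175.8 + j101.5) / (103.4 + j51.5) = 1.754 + j0.1079 A.
Step 6 — Convert to polar: |I| = 1.757 A, ∠I = 3.5°.

I = 1.757∠3.5° A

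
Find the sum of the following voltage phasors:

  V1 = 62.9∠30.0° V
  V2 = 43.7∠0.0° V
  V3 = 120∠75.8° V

Step 1 — Convert each phasor to rectangular form:
  V1 = 62.9·(cos(30.0°) + j·sin(30.0°)) = 54.47 + j31.45 V
  V2 = 43.7·(cos(0.0°) + j·sin(0.0°)) = 43.7 V
  V3 = 120·(cos(75.8°) + j·sin(75.8°)) = 29.44 + j116.3 V
Step 2 — Sum components: V_total = 127.6 + j147.8 V.
Step 3 — Convert to polar: |V_total| = 195.3 V, ∠V_total = 49.2°.

V_total = 195.3∠49.2° V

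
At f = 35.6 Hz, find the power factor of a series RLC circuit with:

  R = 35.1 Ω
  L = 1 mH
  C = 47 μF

Step 1 — Angular frequency: ω = 2π·f = 2π·35.6 = 223.7 rad/s.
Step 2 — Component impedances:
  R: Z = R = 35.1 Ω
  L: Z = jωL = j·223.7·0.001 = 0 + j0.2237 Ω
  C: Z = 1/(jωC) = -j/(ω·C) = 0 - j95.12 Ω
Step 3 — Series combination: Z_total = R + L + C = 35.1 - j94.9 Ω = 101.2∠-69.7° Ω.
Step 4 — Power factor: PF = cos(φ) = Re(Z)/|Z| = 35.1/101.18 = 0.3469.
Step 5 — Type: Im(Z) = -94.9 ⇒ leading (phase φ = -69.7°).

PF = 0.3469 (leading, φ = -69.7°)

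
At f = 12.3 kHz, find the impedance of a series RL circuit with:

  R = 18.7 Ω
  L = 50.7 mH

Step 1 — Angular frequency: ω = 2π·f = 2π·1.23e+04 = 7.728e+04 rad/s.
Step 2 — Component impedances:
  R: Z = R = 18.7 Ω
  L: Z = jωL = j·7.728e+04·0.0507 = 0 + j3918 Ω
Step 3 — Series combination: Z_total = R + L = 18.7 + j3918 Ω = 3918∠89.7° Ω.

Z = 18.7 + j3918 Ω = 3918∠89.7° Ω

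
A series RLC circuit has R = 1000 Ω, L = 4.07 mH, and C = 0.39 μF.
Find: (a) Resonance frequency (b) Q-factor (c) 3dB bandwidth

Step 1 — Resonance condition Im(Z)=0 gives ω₀ = 1/√(LC).
Step 2 — ω₀ = 1/√(0.00407·3.9e-07) = 2.51e+04 rad/s.
Step 3 — f₀ = ω₀/(2π) = 3995 Hz.
Step 4 — Series Q: Q = ω₀L/R = 2.51e+04·0.00407/1000 = 0.1022.
Step 5 — 3dB bandwidth: Δω = ω₀/Q = 2.457e+05 rad/s; BW = Δω/(2π) = 3.91e+04 Hz.

(a) f₀ = 3995 Hz  (b) Q = 0.1022  (c) BW = 3.91e+04 Hz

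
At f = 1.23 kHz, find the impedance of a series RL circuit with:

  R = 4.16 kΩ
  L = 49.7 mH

Step 1 — Angular frequency: ω = 2π·f = 2π·1230 = 7728 rad/s.
Step 2 — Component impedances:
  R: Z = R = 4160 Ω
  L: Z = jωL = j·7728·0.0497 = 0 + j384.1 Ω
Step 3 — Series combination: Z_total = R + L = 4160 + j384.1 Ω = 4178∠5.3° Ω.

Z = 4160 + j384.1 Ω = 4178∠5.3° Ω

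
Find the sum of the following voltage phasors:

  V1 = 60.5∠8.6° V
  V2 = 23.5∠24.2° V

Step 1 — Convert each phasor to rectangular form:
  V1 = 60.5·(cos(8.6°) + j·sin(8.6°)) = 59.82 + j9.047 V
  V2 = 23.5·(cos(24.2°) + j·sin(24.2°)) = 21.43 + j9.633 V
Step 2 — Sum components: V_total = 81.25 + j18.68 V.
Step 3 — Convert to polar: |V_total| = 83.37 V, ∠V_total = 12.9°.

V_total = 83.37∠12.9° V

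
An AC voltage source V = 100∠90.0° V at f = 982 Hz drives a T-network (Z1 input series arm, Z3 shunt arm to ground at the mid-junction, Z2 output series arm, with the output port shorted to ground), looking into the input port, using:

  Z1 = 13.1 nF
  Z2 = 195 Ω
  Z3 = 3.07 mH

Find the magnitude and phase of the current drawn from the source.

Step 1 — Angular frequency: ω = 2π·f = 2π·982 = 6170 rad/s.
Step 2 — Component impedances:
  Z1: Z = 1/(jωC) = -j/(ω·C) = 0 - j1.237e+04 Ω
  Z2: Z = R = 195 Ω
  Z3: Z = jωL = j·6170·0.00307 = 0 + j18.94 Ω
Step 3 — With the output port shorted to ground, the output series arm Z2 runs from the junction to ground; the shunt arm Z3 also runs from the junction to ground. They appear in parallel: Z3 || Z2 = 1.823 + j18.77 Ω.
Step 4 — Series with input arm Z1: Z_in = Z1 + (Z3 || Z2) = 1.823 - j1.235e+04 Ω = 1.235e+04∠-90.0° Ω.
Step 5 — Source phasor: V = 100∠90.0° V = 0 + j100 V.
Step 6 — Ohm's law: I = V / Z_total = (0 + j100) / (1.823 - j1.235e+04) = -0.008095 + j1.195e-06 A.
Step 7 — Convert to polar: |I| = 0.008095 A, ∠I = 180.0°.

I = 0.008095∠180.0° A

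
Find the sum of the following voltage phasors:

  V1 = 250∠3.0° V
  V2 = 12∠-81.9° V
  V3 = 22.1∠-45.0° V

Step 1 — Convert each phasor to rectangular form:
  V1 = 250·(cos(3.0°) + j·sin(3.0°)) = 249.7 + j13.08 V
  V2 = 12·(cos(-81.9°) + j·sin(-81.9°)) = 1.691 - j11.88 V
  V3 = 22.1·(cos(-45.0°) + j·sin(-45.0°)) = 15.63 - j15.63 V
Step 2 — Sum components: V_total = 267 - j14.42 V.
Step 3 — Convert to polar: |V_total| = 267.4 V, ∠V_total = -3.1°.

V_total = 267.4∠-3.1° V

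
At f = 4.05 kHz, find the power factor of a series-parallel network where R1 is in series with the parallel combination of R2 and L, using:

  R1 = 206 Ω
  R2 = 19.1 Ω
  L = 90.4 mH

Step 1 — Angular frequency: ω = 2π·f = 2π·4050 = 2.545e+04 rad/s.
Step 2 — Component impedances:
  R1: Z = R = 206 Ω
  R2: Z = R = 19.1 Ω
  L: Z = jωL = j·2.545e+04·0.0904 = 0 + j2300 Ω
Step 3 — Parallel branch: R2 || L = 1/(1/R2 + 1/L) = 19.1 + j0.1586 Ω.
Step 4 — Series with R1: Z_total = R1 + (R2 || L) = 225.1 + j0.1586 Ω = 225.1∠0.0° Ω.
Step 5 — Power factor: PF = cos(φ) = Re(Z)/|Z| = 225.1/225.1 = 1.
Step 6 — Type: Im(Z) = 0.1586 ⇒ lagging (phase φ = 0.0°).

PF = 1 (lagging, φ = 0.0°)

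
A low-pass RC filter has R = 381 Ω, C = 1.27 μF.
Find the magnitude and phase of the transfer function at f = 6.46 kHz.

Step 1 — Angular frequency: ω = 2π·6460 = 4.059e+04 rad/s.
Step 2 — Transfer function: H(jω) = 1/(1 + jωRC).
Step 3 — Denominator: 1 + jωRC = 1 + j·4.059e+04·381·1.27e-06 = 1 + j19.64.
Step 4 — H = 0.002586 - j0.05078.
Step 5 — Magnitude: |H| = 0.05085 (-25.9 dB); phase: φ = -87.1°.

|H| = 0.05085 (-25.9 dB), φ = -87.1°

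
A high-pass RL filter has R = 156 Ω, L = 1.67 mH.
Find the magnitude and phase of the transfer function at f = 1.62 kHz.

Step 1 — Angular frequency: ω = 2π·1620 = 1.018e+04 rad/s.
Step 2 — Transfer function: H(jω) = jωL/(R + jωL).
Step 3 — Numerator jωL = j·17; denominator R + jωL = 156 + j17.
Step 4 — H = 0.01173 + j0.1077.
Step 5 — Magnitude: |H| = 0.1083 (-19.3 dB); phase: φ = 83.8°.

|H| = 0.1083 (-19.3 dB), φ = 83.8°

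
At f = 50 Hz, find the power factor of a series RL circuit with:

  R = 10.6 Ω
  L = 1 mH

Step 1 — Angular frequency: ω = 2π·f = 2π·50 = 314.2 rad/s.
Step 2 — Component impedances:
  R: Z = R = 10.6 Ω
  L: Z = jωL = j·314.2·0.001 = 0 + j0.3142 Ω
Step 3 — Series combination: Z_total = R + L = 10.6 + j0.3142 Ω = 10.6∠1.7° Ω.
Step 4 — Power factor: PF = cos(φ) = Re(Z)/|Z| = 10.6/10.6047 = 0.9996.
Step 5 — Type: Im(Z) = 0.3142 ⇒ lagging (phase φ = 1.7°).

PF = 0.9996 (lagging, φ = 1.7°)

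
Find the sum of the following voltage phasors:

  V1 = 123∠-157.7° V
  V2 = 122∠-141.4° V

Step 1 — Convert each phasor to rectangular form:
  V1 = 123·(cos(-157.7°) + j·sin(-157.7°)) = -113.8 - j46.67 V
  V2 = 122·(cos(-141.4°) + j·sin(-141.4°)) = -95.35 - j76.11 V
Step 2 — Sum components: V_total = -209.1 - j122.8 V.
Step 3 — Convert to polar: |V_total| = 242.5 V, ∠V_total = -149.6°.

V_total = 242.5∠-149.6° V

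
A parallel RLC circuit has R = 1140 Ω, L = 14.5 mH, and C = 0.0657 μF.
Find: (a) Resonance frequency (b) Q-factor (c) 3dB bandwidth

Step 1 — Resonance: ω₀ = 1/√(LC) = 1/√(0.0145·6.57e-08) = 3.24e+04 rad/s.
Step 2 — f₀ = ω₀/(2π) = 5156 Hz.
Step 3 — Parallel Q: Q = R/(ω₀L) = 1140/(3.24e+04·0.0145) = 2.427.
Step 4 — Bandwidth: Δω = ω₀/Q = 1.335e+04 rad/s; BW = Δω/(2π) = 2125 Hz.

(a) f₀ = 5156 Hz  (b) Q = 2.427  (c) BW = 2125 Hz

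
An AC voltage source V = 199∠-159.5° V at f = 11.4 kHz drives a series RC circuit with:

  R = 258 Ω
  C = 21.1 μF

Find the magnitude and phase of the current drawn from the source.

Step 1 — Angular frequency: ω = 2π·f = 2π·1.14e+04 = 7.163e+04 rad/s.
Step 2 — Component impedances:
  R: Z = R = 258 Ω
  C: Z = 1/(jωC) = -j/(ω·C) = 0 - j0.6617 Ω
Step 3 — Series combination: Z_total = R + C = 258 - j0.6617 Ω = 258∠-0.1° Ω.
Step 4 — Source phasor: V = 199∠-159.5° V = -186.4 - j69.69 V.
Step 5 — Ohm's law: I = V / Z_total = (-186.4 - j69.69) / (258 - j0.6617) = -0.7218 - j0.272 A.
Step 6 — Convert to polar: |I| = 0.7713 A, ∠I = -159.4°.

I = 0.7713∠-159.4° A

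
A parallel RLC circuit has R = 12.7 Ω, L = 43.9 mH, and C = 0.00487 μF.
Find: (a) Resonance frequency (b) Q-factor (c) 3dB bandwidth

Step 1 — Resonance: ω₀ = 1/√(LC) = 1/√(0.0439·4.87e-09) = 6.839e+04 rad/s.
Step 2 — f₀ = ω₀/(2π) = 1.088e+04 Hz.
Step 3 — Parallel Q: Q = R/(ω₀L) = 12.7/(6.839e+04·0.0439) = 0.00423.
Step 4 — Bandwidth: Δω = ω₀/Q = 1.617e+07 rad/s; BW = Δω/(2π) = 2.573e+06 Hz.

(a) f₀ = 1.088e+04 Hz  (b) Q = 0.00423  (c) BW = 2.573e+06 Hz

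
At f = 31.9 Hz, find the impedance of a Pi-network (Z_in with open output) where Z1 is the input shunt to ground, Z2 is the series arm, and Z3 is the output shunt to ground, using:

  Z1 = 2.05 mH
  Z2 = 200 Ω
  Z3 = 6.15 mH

Step 1 — Angular frequency: ω = 2π·f = 2π·31.9 = 200.4 rad/s.
Step 2 — Component impedances:
  Z1: Z = jωL = j·200.4·0.00205 = 0 + j0.4109 Ω
  Z2: Z = R = 200 Ω
  Z3: Z = jωL = j·200.4·0.00615 = 0 + j1.233 Ω
Step 3 — With open output, the series arm Z2 and the output shunt Z3 appear in series to ground: Z2 + Z3 = 200 + j1.233 Ω.
Step 4 — Parallel with input shunt Z1: Z_in = Z1 || (Z2 + Z3) = 0.0008441 + j0.4109 Ω = 0.4109∠89.9° Ω.

Z = 0.0008441 + j0.4109 Ω = 0.4109∠89.9° Ω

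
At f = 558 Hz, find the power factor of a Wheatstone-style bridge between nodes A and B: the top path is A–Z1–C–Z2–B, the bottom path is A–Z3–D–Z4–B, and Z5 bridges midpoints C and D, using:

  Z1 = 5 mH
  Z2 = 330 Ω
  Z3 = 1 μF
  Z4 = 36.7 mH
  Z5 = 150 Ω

Step 1 — Angular frequency: ω = 2π·f = 2π·558 = 3506 rad/s.
Step 2 — Component impedances:
  Z1: Z = jωL = j·3506·0.005 = 0 + j17.53 Ω
  Z2: Z = R = 330 Ω
  Z3: Z = 1/(jωC) = -j/(ω·C) = 0 - j285.2 Ω
  Z4: Z = jωL = j·3506·0.0367 = 0 + j128.7 Ω
  Z5: Z = R = 150 Ω
Step 3 — Bridge requires nodal analysis (the Z5 bridge couples midpoints C and D, so the two paths cannot be reduced to a simple series/parallel combination). Setting node B to ground and injecting 1 A at node A, the 3-node admittance system at A, C, D solves to V_A = Z_AB = 100.3 + j45.85 Ω = 110.3∠24.6° Ω.
Step 4 — Power factor: PF = cos(φ) = Re(Z)/|Z| = 100.33/110.31 = 0.9095.
Step 5 — Type: Im(Z) = 45.85 ⇒ lagging (phase φ = 24.6°).

PF = 0.9095 (lagging, φ = 24.6°)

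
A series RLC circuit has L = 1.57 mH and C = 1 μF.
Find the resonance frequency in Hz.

Step 1 — Resonance condition Im(Z)=0 gives ω₀ = 1/√(LC).
Step 2 — ω₀ = 1/√(0.00157·1e-06) = 2.524e+04 rad/s.
Step 3 — f₀ = ω₀/(2π) = 4017 Hz.

f₀ = 4017 Hz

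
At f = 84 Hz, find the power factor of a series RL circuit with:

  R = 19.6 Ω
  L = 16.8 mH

Step 1 — Angular frequency: ω = 2π·f = 2π·84 = 527.8 rad/s.
Step 2 — Component impedances:
  R: Z = R = 19.6 Ω
  L: Z = jωL = j·527.8·0.0168 = 0 + j8.867 Ω
Step 3 — Series combination: Z_total = R + L = 19.6 + j8.867 Ω = 21.51∠24.3° Ω.
Step 4 — Power factor: PF = cos(φ) = Re(Z)/|Z| = 19.6/21.512 = 0.9111.
Step 5 — Type: Im(Z) = 8.867 ⇒ lagging (phase φ = 24.3°).

PF = 0.9111 (lagging, φ = 24.3°)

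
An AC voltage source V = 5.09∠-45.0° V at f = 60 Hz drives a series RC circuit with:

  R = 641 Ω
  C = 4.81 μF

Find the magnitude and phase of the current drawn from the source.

Step 1 — Angular frequency: ω = 2π·f = 2π·60 = 377 rad/s.
Step 2 — Component impedances:
  R: Z = R = 641 Ω
  C: Z = 1/(jωC) = -j/(ω·C) = 0 - j551.5 Ω
Step 3 — Series combination: Z_total = R + C = 641 - j551.5 Ω = 845.6∠-40.7° Ω.
Step 4 — Source phasor: V = 5.09∠-45.0° V = 3.599 - j3.599 V.
Step 5 — Ohm's law: I = V / Z_total = (3.599 - j3.599) / (641 - j551.5) = 0.006003 - j0.0004507 A.
Step 6 — Convert to polar: |I| = 0.00602 A, ∠I = -4.3°.

I = 0.00602∠-4.3° A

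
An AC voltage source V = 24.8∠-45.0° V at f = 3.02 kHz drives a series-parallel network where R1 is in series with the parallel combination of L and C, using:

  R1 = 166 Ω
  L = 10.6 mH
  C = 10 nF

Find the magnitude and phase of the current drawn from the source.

Step 1 — Angular frequency: ω = 2π·f = 2π·3020 = 1.898e+04 rad/s.
Step 2 — Component impedances:
  R1: Z = R = 166 Ω
  L: Z = jωL = j·1.898e+04·0.0106 = 0 + j201.1 Ω
  C: Z = 1/(jωC) = -j/(ω·C) = 0 - j5270 Ω
Step 3 — Parallel branch: L || C = 1/(1/L + 1/C) = 0 + j209.1 Ω.
Step 4 — Series with R1: Z_total = R1 + (L || C) = 166 + j209.1 Ω = 267∠51.6° Ω.
Step 5 — Source phasor: V = 24.8∠-45.0° V = 17.54 - j17.54 V.
Step 6 — Ohm's law: I = V / Z_total = (17.54 - j17.54) / (166 + j209.1) = -0.01061 - j0.09228 A.
Step 7 — Convert to polar: |I| = 0.09289 A, ∠I = -96.6°.

I = 0.09289∠-96.6° A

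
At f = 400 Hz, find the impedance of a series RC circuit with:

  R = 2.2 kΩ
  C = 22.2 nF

Step 1 — Angular frequency: ω = 2π·f = 2π·400 = 2513 rad/s.
Step 2 — Component impedances:
  R: Z = R = 2200 Ω
  C: Z = 1/(jωC) = -j/(ω·C) = 0 - j1.792e+04 Ω
Step 3 — Series combination: Z_total = R + C = 2200 - j1.792e+04 Ω = 1.806e+04∠-83.0° Ω.

Z = 2200 - j1.792e+04 Ω = 1.806e+04∠-83.0° Ω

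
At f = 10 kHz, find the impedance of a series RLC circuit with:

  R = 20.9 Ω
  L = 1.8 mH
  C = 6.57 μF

Step 1 — Angular frequency: ω = 2π·f = 2π·1e+04 = 6.283e+04 rad/s.
Step 2 — Component impedances:
  R: Z = R = 20.9 Ω
  L: Z = jωL = j·6.283e+04·0.0018 = 0 + j113.1 Ω
  C: Z = 1/(jωC) = -j/(ω·C) = 0 - j2.422 Ω
Step 3 — Series combination: Z_total = R + L + C = 20.9 + j110.7 Ω = 112.6∠79.3° Ω.

Z = 20.9 + j110.7 Ω = 112.6∠79.3° Ω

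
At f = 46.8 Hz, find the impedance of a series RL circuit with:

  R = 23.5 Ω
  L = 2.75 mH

Step 1 — Angular frequency: ω = 2π·f = 2π·46.8 = 294.1 rad/s.
Step 2 — Component impedances:
  R: Z = R = 23.5 Ω
  L: Z = jωL = j·294.1·0.00275 = 0 + j0.8086 Ω
Step 3 — Series combination: Z_total = R + L = 23.5 + j0.8086 Ω = 23.51∠2.0° Ω.

Z = 23.5 + j0.8086 Ω = 23.51∠2.0° Ω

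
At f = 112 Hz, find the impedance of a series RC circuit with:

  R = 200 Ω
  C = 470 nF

Step 1 — Angular frequency: ω = 2π·f = 2π·112 = 703.7 rad/s.
Step 2 — Component impedances:
  R: Z = R = 200 Ω
  C: Z = 1/(jωC) = -j/(ω·C) = 0 - j3023 Ω
Step 3 — Series combination: Z_total = R + C = 200 - j3023 Ω = 3030∠-86.2° Ω.

Z = 200 - j3023 Ω = 3030∠-86.2° Ω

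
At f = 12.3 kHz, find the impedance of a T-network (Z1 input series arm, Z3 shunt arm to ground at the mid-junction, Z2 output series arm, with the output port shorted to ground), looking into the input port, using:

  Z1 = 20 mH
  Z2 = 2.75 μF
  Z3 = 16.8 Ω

Step 1 — Angular frequency: ω = 2π·f = 2π·1.23e+04 = 7.728e+04 rad/s.
Step 2 — Component impedances:
  Z1: Z = jωL = j·7.728e+04·0.02 = 0 + j1546 Ω
  Z2: Z = 1/(jωC) = -j/(ω·C) = 0 - j4.705 Ω
  Z3: Z = R = 16.8 Ω
Step 3 — With the output port shorted to ground, the output series arm Z2 runs from the junction to ground; the shunt arm Z3 also runs from the junction to ground. They appear in parallel: Z3 || Z2 = 1.222 - j4.363 Ω.
Step 4 — Series with input arm Z1: Z_in = Z1 + (Z3 || Z2) = 1.222 + j1541 Ω = 1541∠90.0° Ω.

Z = 1.222 + j1541 Ω = 1541∠90.0° Ω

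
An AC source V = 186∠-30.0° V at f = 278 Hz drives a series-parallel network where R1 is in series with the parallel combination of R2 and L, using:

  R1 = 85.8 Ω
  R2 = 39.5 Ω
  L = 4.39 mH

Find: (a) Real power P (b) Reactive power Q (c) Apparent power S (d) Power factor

Step 1 — Angular frequency: ω = 2π·f = 2π·278 = 1747 rad/s.
Step 2 — Component impedances:
  R1: Z = R = 85.8 Ω
  R2: Z = R = 39.5 Ω
  L: Z = jωL = j·1747·0.00439 = 0 + j7.668 Ω
Step 3 — Parallel branch: R2 || L = 1/(1/R2 + 1/L) = 1.435 + j7.39 Ω.
Step 4 — Series with R1: Z_total = R1 + (R2 || L) = 87.23 + j7.39 Ω = 87.55∠4.8° Ω.
Step 5 — Source phasor: V = 186∠-30.0° V = 161.1 - j93 V.
Step 6 — Current: I = V / Z = 1.744 - j1.214 A = 2.125∠-34.8° A.
Step 7 — Complex power: S = V·I* = 393.8 + j33.36 VA.
Step 8 — Real power: P = Re(S) = 393.8 W.
Step 9 — Reactive power: Q = Im(S) = 33.36 VAR.
Step 10 — Apparent power: |S| = 395.2 VA.
Step 11 — Power factor: PF = P/|S| = 0.9964 (lagging).

(a) P = 393.8 W  (b) Q = 33.36 VAR  (c) S = 395.2 VA  (d) PF = 0.9964 (lagging)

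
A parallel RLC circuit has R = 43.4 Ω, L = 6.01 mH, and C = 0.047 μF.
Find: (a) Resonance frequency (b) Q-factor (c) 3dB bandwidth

Step 1 — Resonance: ω₀ = 1/√(LC) = 1/√(0.00601·4.7e-08) = 5.95e+04 rad/s.
Step 2 — f₀ = ω₀/(2π) = 9470 Hz.
Step 3 — Parallel Q: Q = R/(ω₀L) = 43.4/(5.95e+04·0.00601) = 0.1214.
Step 4 — Bandwidth: Δω = ω₀/Q = 4.902e+05 rad/s; BW = Δω/(2π) = 7.802e+04 Hz.

(a) f₀ = 9470 Hz  (b) Q = 0.1214  (c) BW = 7.802e+04 Hz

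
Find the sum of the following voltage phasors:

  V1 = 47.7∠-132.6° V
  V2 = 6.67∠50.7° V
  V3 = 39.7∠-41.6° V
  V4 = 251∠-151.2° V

Step 1 — Convert each phasor to rectangular form:
  V1 = 47.7·(cos(-132.6°) + j·sin(-132.6°)) = -32.29 - j35.11 V
  V2 = 6.67·(cos(50.7°) + j·sin(50.7°)) = 4.225 + j5.162 V
  V3 = 39.7·(cos(-41.6°) + j·sin(-41.6°)) = 29.69 - j26.36 V
  V4 = 251·(cos(-151.2°) + j·sin(-151.2°)) = -220 - j120.9 V
Step 2 — Sum components: V_total = -218.3 - j177.2 V.
Step 3 — Convert to polar: |V_total| = 281.2 V, ∠V_total = -140.9°.

V_total = 281.2∠-140.9° V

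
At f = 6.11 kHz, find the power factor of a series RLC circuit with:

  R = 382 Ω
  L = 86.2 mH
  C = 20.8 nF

Step 1 — Angular frequency: ω = 2π·f = 2π·6110 = 3.839e+04 rad/s.
Step 2 — Component impedances:
  R: Z = R = 382 Ω
  L: Z = jωL = j·3.839e+04·0.0862 = 0 + j3309 Ω
  C: Z = 1/(jωC) = -j/(ω·C) = 0 - j1252 Ω
Step 3 — Series combination: Z_total = R + L + C = 382 + j2057 Ω = 2092∠79.5° Ω.
Step 4 — Power factor: PF = cos(φ) = Re(Z)/|Z| = 382/2092 = 0.1826.
Step 5 — Type: Im(Z) = 2057 ⇒ lagging (phase φ = 79.5°).

PF = 0.1826 (lagging, φ = 79.5°)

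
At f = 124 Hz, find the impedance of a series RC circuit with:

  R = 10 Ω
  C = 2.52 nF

Step 1 — Angular frequency: ω = 2π·f = 2π·124 = 779.1 rad/s.
Step 2 — Component impedances:
  R: Z = R = 10 Ω
  C: Z = 1/(jωC) = -j/(ω·C) = 0 - j5.093e+05 Ω
Step 3 — Series combination: Z_total = R + C = 10 - j5.093e+05 Ω = 5.093e+05∠-90.0° Ω.

Z = 10 - j5.093e+05 Ω = 5.093e+05∠-90.0° Ω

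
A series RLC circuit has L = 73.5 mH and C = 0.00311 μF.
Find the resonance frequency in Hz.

Step 1 — Resonance condition Im(Z)=0 gives ω₀ = 1/√(LC).
Step 2 — ω₀ = 1/√(0.0735·3.11e-09) = 6.614e+04 rad/s.
Step 3 — f₀ = ω₀/(2π) = 1.053e+04 Hz.

f₀ = 1.053e+04 Hz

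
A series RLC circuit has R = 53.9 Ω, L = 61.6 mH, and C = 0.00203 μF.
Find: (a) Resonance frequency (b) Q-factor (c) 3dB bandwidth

Step 1 — Resonance: ω₀ = 1/√(LC) = 1/√(0.0616·2.03e-09) = 8.943e+04 rad/s.
Step 2 — f₀ = ω₀/(2π) = 1.423e+04 Hz.
Step 3 — Series Q: Q = ω₀L/R = 8.943e+04·0.0616/53.9 = 102.2.
Step 4 — Bandwidth: Δω = ω₀/Q = 875 rad/s; BW = Δω/(2π) = 139.3 Hz.

(a) f₀ = 1.423e+04 Hz  (b) Q = 102.2  (c) BW = 139.3 Hz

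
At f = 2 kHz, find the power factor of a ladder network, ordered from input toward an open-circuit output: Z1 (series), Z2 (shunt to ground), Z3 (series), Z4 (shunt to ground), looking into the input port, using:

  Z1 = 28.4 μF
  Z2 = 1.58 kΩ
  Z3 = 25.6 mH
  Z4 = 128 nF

Step 1 — Angular frequency: ω = 2π·f = 2π·2000 = 1.257e+04 rad/s.
Step 2 — Component impedances:
  Z1: Z = 1/(jωC) = -j/(ω·C) = 0 - j2.802 Ω
  Z2: Z = R = 1580 Ω
  Z3: Z = jωL = j·1.257e+04·0.0256 = 0 + j321.7 Ω
  Z4: Z = 1/(jωC) = -j/(ω·C) = 0 - j621.7 Ω
Step 3 — Ladder network (open output): work backward from the far end, alternating series and parallel combinations. Z_in = 54.98 - j292.4 Ω = 297.5∠-79.3° Ω.
Step 4 — Power factor: PF = cos(φ) = Re(Z)/|Z| = 54.98/297.5 = 0.1848.
Step 5 — Type: Im(Z) = -292.4 ⇒ leading (phase φ = -79.3°).

PF = 0.1848 (leading, φ = -79.3°)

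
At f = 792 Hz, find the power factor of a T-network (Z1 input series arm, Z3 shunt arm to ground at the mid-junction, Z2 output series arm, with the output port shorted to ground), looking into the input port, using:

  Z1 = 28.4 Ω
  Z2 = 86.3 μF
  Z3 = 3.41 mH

Step 1 — Angular frequency: ω = 2π·f = 2π·792 = 4976 rad/s.
Step 2 — Component impedances:
  Z1: Z = R = 28.4 Ω
  Z2: Z = 1/(jωC) = -j/(ω·C) = 0 - j2.329 Ω
  Z3: Z = jωL = j·4976·0.00341 = 0 + j16.97 Ω
Step 3 — With the output port shorted to ground, the output series arm Z2 runs from the junction to ground; the shunt arm Z3 also runs from the junction to ground. They appear in parallel: Z3 || Z2 = 0 - j2.699 Ω.
Step 4 — Series with input arm Z1: Z_in = Z1 + (Z3 || Z2) = 28.4 - j2.699 Ω = 28.53∠-5.4° Ω.
Step 5 — Power factor: PF = cos(φ) = Re(Z)/|Z| = 28.4/28.528 = 0.9955.
Step 6 — Type: Im(Z) = -2.699 ⇒ leading (phase φ = -5.4°).

PF = 0.9955 (leading, φ = -5.4°)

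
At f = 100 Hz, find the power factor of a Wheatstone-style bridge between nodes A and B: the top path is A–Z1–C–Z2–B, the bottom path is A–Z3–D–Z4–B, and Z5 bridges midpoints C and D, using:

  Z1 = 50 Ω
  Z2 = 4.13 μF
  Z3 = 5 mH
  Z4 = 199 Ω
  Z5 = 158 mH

Step 1 — Angular frequency: ω = 2π·f = 2π·100 = 628.3 rad/s.
Step 2 — Component impedances:
  Z1: Z = R = 50 Ω
  Z2: Z = 1/(jωC) = -j/(ω·C) = 0 - j385.4 Ω
  Z3: Z = jωL = j·628.3·0.005 = 0 + j3.142 Ω
  Z4: Z = R = 199 Ω
  Z5: Z = jωL = j·628.3·0.158 = 0 + j99.27 Ω
Step 3 — Bridge requires nodal analysis (the Z5 bridge couples midpoints C and D, so the two paths cannot be reduced to a simple series/parallel combination). Setting node B to ground and injecting 1 A at node A, the 3-node admittance system at A, C, D solves to V_A = Z_AB = 151.7 - j73.66 Ω = 168.7∠-25.9° Ω.
Step 4 — Power factor: PF = cos(φ) = Re(Z)/|Z| = 151.74/168.68 = 0.8996.
Step 5 — Type: Im(Z) = -73.66 ⇒ leading (phase φ = -25.9°).

PF = 0.8996 (leading, φ = -25.9°)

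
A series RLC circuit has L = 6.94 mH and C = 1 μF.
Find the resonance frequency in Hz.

Step 1 — Resonance condition Im(Z)=0 gives ω₀ = 1/√(LC).
Step 2 — ω₀ = 1/√(0.00694·1e-06) = 1.2e+04 rad/s.
Step 3 — f₀ = ω₀/(2π) = 1910 Hz.

f₀ = 1910 Hz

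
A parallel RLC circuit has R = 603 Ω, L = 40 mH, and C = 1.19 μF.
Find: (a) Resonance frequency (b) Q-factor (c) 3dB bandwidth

Step 1 — Resonance: ω₀ = 1/√(LC) = 1/√(0.04·1.19e-06) = 4583 rad/s.
Step 2 — f₀ = ω₀/(2π) = 729.5 Hz.
Step 3 — Parallel Q: Q = R/(ω₀L) = 603/(4583·0.04) = 3.289.
Step 4 — Bandwidth: Δω = ω₀/Q = 1394 rad/s; BW = Δω/(2π) = 221.8 Hz.

(a) f₀ = 729.5 Hz  (b) Q = 3.289  (c) BW = 221.8 Hz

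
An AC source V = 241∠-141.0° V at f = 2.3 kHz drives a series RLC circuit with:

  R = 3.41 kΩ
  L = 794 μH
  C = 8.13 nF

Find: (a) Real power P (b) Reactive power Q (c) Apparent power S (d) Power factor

Step 1 — Angular frequency: ω = 2π·f = 2π·2300 = 1.445e+04 rad/s.
Step 2 — Component impedances:
  R: Z = R = 3410 Ω
  L: Z = jωL = j·1.445e+04·0.000794 = 0 + j11.47 Ω
  C: Z = 1/(jωC) = -j/(ω·C) = 0 - j8511 Ω
Step 3 — Series combination: Z_total = R + L + C = 3410 - j8500 Ω = 9158∠-68.1° Ω.
Step 4 — Source phasor: V = 241∠-141.0° V = -187.3 - j151.7 V.
Step 5 — Current: I = V / Z = 0.007755 - j0.02515 A = 0.02631∠-72.9° A.
Step 6 — Complex power: S = V·I* = 2.361 - j5.886 VA.
Step 7 — Real power: P = Re(S) = 2.361 W.
Step 8 — Reactive power: Q = Im(S) = -5.886 VAR.
Step 9 — Apparent power: |S| = 6.342 VA.
Step 10 — Power factor: PF = P/|S| = 0.3723 (leading).

(a) P = 2.361 W  (b) Q = -5.886 VAR  (c) S = 6.342 VA  (d) PF = 0.3723 (leading)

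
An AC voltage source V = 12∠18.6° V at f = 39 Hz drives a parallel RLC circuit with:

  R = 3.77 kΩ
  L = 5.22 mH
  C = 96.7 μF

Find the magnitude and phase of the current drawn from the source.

Step 1 — Angular frequency: ω = 2π·f = 2π·39 = 245 rad/s.
Step 2 — Component impedances:
  R: Z = R = 3770 Ω
  L: Z = jωL = j·245·0.00522 = 0 + j1.279 Ω
  C: Z = 1/(jωC) = -j/(ω·C) = 0 - j42.2 Ω
Step 3 — Parallel combination: 1/Z_total = 1/R + 1/L + 1/C; Z_total = 0.0004616 + j1.319 Ω = 1.319∠90.0° Ω.
Step 4 — Source phasor: V = 12∠18.6° V = 11.37 + j3.828 V.
Step 5 — Ohm's law: I = V / Z_total = (11.37 + j3.828) / (0.0004616 + j1.319) = 2.905 - j8.621 A.
Step 6 — Convert to polar: |I| = 9.097 A, ∠I = -71.4°.

I = 9.097∠-71.4° A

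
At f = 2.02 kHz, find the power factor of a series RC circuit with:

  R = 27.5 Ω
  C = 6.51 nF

Step 1 — Angular frequency: ω = 2π·f = 2π·2020 = 1.269e+04 rad/s.
Step 2 — Component impedances:
  R: Z = R = 27.5 Ω
  C: Z = 1/(jωC) = -j/(ω·C) = 0 - j1.21e+04 Ω
Step 3 — Series combination: Z_total = R + C = 27.5 - j1.21e+04 Ω = 1.21e+04∠-89.9° Ω.
Step 4 — Power factor: PF = cos(φ) = Re(Z)/|Z| = 27.5/12103 = 0.002272.
Step 5 — Type: Im(Z) = -1.21e+04 ⇒ leading (phase φ = -89.9°).

PF = 0.002272 (leading, φ = -89.9°)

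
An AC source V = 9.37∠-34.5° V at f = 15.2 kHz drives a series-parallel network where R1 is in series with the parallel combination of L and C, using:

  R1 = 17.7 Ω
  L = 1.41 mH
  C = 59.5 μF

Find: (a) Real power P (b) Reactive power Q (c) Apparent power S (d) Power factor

Step 1 — Angular frequency: ω = 2π·f = 2π·1.52e+04 = 9.55e+04 rad/s.
Step 2 — Component impedances:
  R1: Z = R = 17.7 Ω
  L: Z = jωL = j·9.55e+04·0.00141 = 0 + j134.7 Ω
  C: Z = 1/(jωC) = -j/(ω·C) = 0 - j0.176 Ω
Step 3 — Parallel branch: L || C = 1/(1/L + 1/C) = 0 - j0.1762 Ω.
Step 4 — Series with R1: Z_total = R1 + (L || C) = 17.7 - j0.1762 Ω = 17.7∠-0.6° Ω.
Step 5 — Source phasor: V = 9.37∠-34.5° V = 7.722 - j5.307 V.
Step 6 — Current: I = V / Z = 0.4392 - j0.2955 A = 0.5294∠-33.9° A.
Step 7 — Complex power: S = V·I* = 4.96 - j0.04938 VA.
Step 8 — Real power: P = Re(S) = 4.96 W.
Step 9 — Reactive power: Q = Im(S) = -0.04938 VAR.
Step 10 — Apparent power: |S| = 4.96 VA.
Step 11 — Power factor: PF = P/|S| = 1 (leading).

(a) P = 4.96 W  (b) Q = -0.04938 VAR  (c) S = 4.96 VA  (d) PF = 1 (leading)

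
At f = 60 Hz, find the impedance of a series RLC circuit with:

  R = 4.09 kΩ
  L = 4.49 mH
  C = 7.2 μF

Step 1 — Angular frequency: ω = 2π·f = 2π·60 = 377 rad/s.
Step 2 — Component impedances:
  R: Z = R = 4090 Ω
  L: Z = jωL = j·377·0.00449 = 0 + j1.693 Ω
  C: Z = 1/(jωC) = -j/(ω·C) = 0 - j368.4 Ω
Step 3 — Series combination: Z_total = R + L + C = 4090 - j366.7 Ω = 4106∠-5.1° Ω.

Z = 4090 - j366.7 Ω = 4106∠-5.1° Ω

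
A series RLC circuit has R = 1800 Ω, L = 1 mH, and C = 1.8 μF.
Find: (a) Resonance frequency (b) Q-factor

Step 1 — Resonance condition Im(Z)=0 gives ω₀ = 1/√(LC).
Step 2 — ω₀ = 1/√(0.001·1.8e-06) = 2.357e+04 rad/s.
Step 3 — f₀ = ω₀/(2π) = 3751 Hz.
Step 4 — Series Q: Q = ω₀L/R = 2.357e+04·0.001/1800 = 0.01309.

(a) f₀ = 3751 Hz  (b) Q = 0.01309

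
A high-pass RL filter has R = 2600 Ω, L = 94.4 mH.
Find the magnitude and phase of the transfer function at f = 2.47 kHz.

Step 1 — Angular frequency: ω = 2π·2470 = 1.552e+04 rad/s.
Step 2 — Transfer function: H(jω) = jωL/(R + jωL).
Step 3 — Numerator jωL = j·1465; denominator R + jωL = 2600 + j1465.
Step 4 — H = 0.241 + j0.4277.
Step 5 — Magnitude: |H| = 0.4909 (-6.2 dB); phase: φ = 60.6°.

|H| = 0.4909 (-6.2 dB), φ = 60.6°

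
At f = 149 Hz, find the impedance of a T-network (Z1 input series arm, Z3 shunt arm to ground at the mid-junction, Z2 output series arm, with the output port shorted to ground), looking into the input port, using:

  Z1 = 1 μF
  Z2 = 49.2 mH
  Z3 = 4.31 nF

Step 1 — Angular frequency: ω = 2π·f = 2π·149 = 936.2 rad/s.
Step 2 — Component impedances:
  Z1: Z = 1/(jωC) = -j/(ω·C) = 0 - j1068 Ω
  Z2: Z = jωL = j·936.2·0.0492 = 0 + j46.06 Ω
  Z3: Z = 1/(jωC) = -j/(ω·C) = 0 - j2.478e+05 Ω
Step 3 — With the output port shorted to ground, the output series arm Z2 runs from the junction to ground; the shunt arm Z3 also runs from the junction to ground. They appear in parallel: Z3 || Z2 = 0 + j46.07 Ω.
Step 4 — Series with input arm Z1: Z_in = Z1 + (Z3 || Z2) = 0 - j1022 Ω = 1022∠-90.0° Ω.

Z = 0 - j1022 Ω = 1022∠-90.0° Ω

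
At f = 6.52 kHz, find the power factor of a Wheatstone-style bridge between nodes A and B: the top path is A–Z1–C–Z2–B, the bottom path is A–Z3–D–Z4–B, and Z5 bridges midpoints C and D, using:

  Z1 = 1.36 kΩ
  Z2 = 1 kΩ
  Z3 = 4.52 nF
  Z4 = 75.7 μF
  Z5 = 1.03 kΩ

Step 1 — Angular frequency: ω = 2π·f = 2π·6520 = 4.097e+04 rad/s.
Step 2 — Component impedances:
  Z1: Z = R = 1360 Ω
  Z2: Z = R = 1000 Ω
  Z3: Z = 1/(jωC) = -j/(ω·C) = 0 - j5401 Ω
  Z4: Z = 1/(jωC) = -j/(ω·C) = 0 - j0.3225 Ω
  Z5: Z = R = 1030 Ω
Step 3 — Bridge requires nodal analysis (the Z5 bridge couples midpoints C and D, so the two paths cannot be reduced to a simple series/parallel combination). Setting node B to ground and injecting 1 A at node A, the 3-node admittance system at A, C, D solves to V_A = Z_AB = 1668 - j576.8 Ω = 1765∠-19.1° Ω.
Step 4 — Power factor: PF = cos(φ) = Re(Z)/|Z| = 1668/1764.9 = 0.9451.
Step 5 — Type: Im(Z) = -576.8 ⇒ leading (phase φ = -19.1°).

PF = 0.9451 (leading, φ = -19.1°)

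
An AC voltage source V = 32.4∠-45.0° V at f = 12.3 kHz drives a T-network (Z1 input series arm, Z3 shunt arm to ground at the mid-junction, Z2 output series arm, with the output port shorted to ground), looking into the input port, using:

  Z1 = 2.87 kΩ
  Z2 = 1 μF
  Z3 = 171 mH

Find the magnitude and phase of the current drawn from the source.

Step 1 — Angular frequency: ω = 2π·f = 2π·1.23e+04 = 7.728e+04 rad/s.
Step 2 — Component impedances:
  Z1: Z = R = 2870 Ω
  Z2: Z = 1/(jωC) = -j/(ω·C) = 0 - j12.94 Ω
  Z3: Z = jωL = j·7.728e+04·0.171 = 0 + j1.322e+04 Ω
Step 3 — With the output port shorted to ground, the output series arm Z2 runs from the junction to ground; the shunt arm Z3 also runs from the junction to ground. They appear in parallel: Z3 || Z2 = 0 - j12.95 Ω.
Step 4 — Series with input arm Z1: Z_in = Z1 + (Z3 || Z2) = 2870 - j12.95 Ω = 2870∠-0.3° Ω.
Step 5 — Source phasor: V = 32.4∠-45.0° V = 22.91 - j22.91 V.
Step 6 — Ohm's law: I = V / Z_total = (22.91 - j22.91) / (2870 - j12.95) = 0.008019 - j0.007946 A.
Step 7 — Convert to polar: |I| = 0.01129 A, ∠I = -44.7°.

I = 0.01129∠-44.7° A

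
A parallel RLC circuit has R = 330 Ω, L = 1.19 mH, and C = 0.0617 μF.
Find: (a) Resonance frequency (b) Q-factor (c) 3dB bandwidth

Step 1 — Resonance: ω₀ = 1/√(LC) = 1/√(0.00119·6.17e-08) = 1.167e+05 rad/s.
Step 2 — f₀ = ω₀/(2π) = 1.857e+04 Hz.
Step 3 — Parallel Q: Q = R/(ω₀L) = 330/(1.167e+05·0.00119) = 2.376.
Step 4 — Bandwidth: Δω = ω₀/Q = 4.911e+04 rad/s; BW = Δω/(2π) = 7817 Hz.

(a) f₀ = 1.857e+04 Hz  (b) Q = 2.376  (c) BW = 7817 Hz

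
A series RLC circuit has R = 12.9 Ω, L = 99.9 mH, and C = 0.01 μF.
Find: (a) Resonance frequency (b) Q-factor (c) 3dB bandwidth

Step 1 — Resonance condition Im(Z)=0 gives ω₀ = 1/√(LC).
Step 2 — ω₀ = 1/√(0.0999·1e-08) = 3.164e+04 rad/s.
Step 3 — f₀ = ω₀/(2π) = 5035 Hz.
Step 4 — Series Q: Q = ω₀L/R = 3.164e+04·0.0999/12.9 = 245.
Step 5 — 3dB bandwidth: Δω = ω₀/Q = 129.1 rad/s; BW = Δω/(2π) = 20.55 Hz.

(a) f₀ = 5035 Hz  (b) Q = 245  (c) BW = 20.55 Hz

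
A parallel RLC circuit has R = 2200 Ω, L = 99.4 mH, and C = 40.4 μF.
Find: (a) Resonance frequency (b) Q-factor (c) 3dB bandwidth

Step 1 — Resonance: ω₀ = 1/√(LC) = 1/√(0.0994·4.04e-05) = 499 rad/s.
Step 2 — f₀ = ω₀/(2π) = 79.42 Hz.
Step 3 — Parallel Q: Q = R/(ω₀L) = 2200/(499·0.0994) = 44.35.
Step 4 — Bandwidth: Δω = ω₀/Q = 11.25 rad/s; BW = Δω/(2π) = 1.791 Hz.

(a) f₀ = 79.42 Hz  (b) Q = 44.35  (c) BW = 1.791 Hz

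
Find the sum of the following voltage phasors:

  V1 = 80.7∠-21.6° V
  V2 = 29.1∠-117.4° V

Step 1 — Convert each phasor to rectangular form:
  V1 = 80.7·(cos(-21.6°) + j·sin(-21.6°)) = 75.03 - j29.71 V
  V2 = 29.1·(cos(-117.4°) + j·sin(-117.4°)) = -13.39 - j25.84 V
Step 2 — Sum components: V_total = 61.64 - j55.54 V.
Step 3 — Convert to polar: |V_total| = 82.97 V, ∠V_total = -42.0°.

V_total = 82.97∠-42.0° V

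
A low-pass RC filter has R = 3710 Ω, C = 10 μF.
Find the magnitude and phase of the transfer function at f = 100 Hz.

Step 1 — Angular frequency: ω = 2π·100 = 628.3 rad/s.
Step 2 — Transfer function: H(jω) = 1/(1 + jωRC).
Step 3 — Denominator: 1 + jωRC = 1 + j·628.3·3710·1e-05 = 1 + j23.31.
Step 4 — H = 0.001837 - j0.04282.
Step 5 — Magnitude: |H| = 0.04286 (-27.4 dB); phase: φ = -87.5°.

|H| = 0.04286 (-27.4 dB), φ = -87.5°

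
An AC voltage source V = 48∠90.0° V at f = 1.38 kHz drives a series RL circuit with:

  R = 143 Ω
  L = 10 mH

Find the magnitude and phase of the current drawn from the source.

Step 1 — Angular frequency: ω = 2π·f = 2π·1380 = 8671 rad/s.
Step 2 — Component impedances:
  R: Z = R = 143 Ω
  L: Z = jωL = j·8671·0.01 = 0 + j86.71 Ω
Step 3 — Series combination: Z_total = R + L = 143 + j86.71 Ω = 167.2∠31.2° Ω.
Step 4 — Source phasor: V = 48∠90.0° V = 0 + j48 V.
Step 5 — Ohm's law: I = V / Z_total = (0 + j48) / (143 + j86.71) = 0.1488 + j0.2454 A.
Step 6 — Convert to polar: |I| = 0.287 A, ∠I = 58.8°.

I = 0.287∠58.8° A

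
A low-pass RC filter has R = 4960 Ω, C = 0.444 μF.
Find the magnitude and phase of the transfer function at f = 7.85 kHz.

Step 1 — Angular frequency: ω = 2π·7850 = 4.932e+04 rad/s.
Step 2 — Transfer function: H(jω) = 1/(1 + jωRC).
Step 3 — Denominator: 1 + jωRC = 1 + j·4.932e+04·4960·4.44e-07 = 1 + j108.6.
Step 4 — H = 8.475e-05 - j0.009206.
Step 5 — Magnitude: |H| = 0.009206 (-40.7 dB); phase: φ = -89.5°.

|H| = 0.009206 (-40.7 dB), φ = -89.5°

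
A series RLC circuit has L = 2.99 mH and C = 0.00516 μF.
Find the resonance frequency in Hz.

Step 1 — Resonance condition Im(Z)=0 gives ω₀ = 1/√(LC).
Step 2 — ω₀ = 1/√(0.00299·5.16e-09) = 2.546e+05 rad/s.
Step 3 — f₀ = ω₀/(2π) = 4.052e+04 Hz.

f₀ = 4.052e+04 Hz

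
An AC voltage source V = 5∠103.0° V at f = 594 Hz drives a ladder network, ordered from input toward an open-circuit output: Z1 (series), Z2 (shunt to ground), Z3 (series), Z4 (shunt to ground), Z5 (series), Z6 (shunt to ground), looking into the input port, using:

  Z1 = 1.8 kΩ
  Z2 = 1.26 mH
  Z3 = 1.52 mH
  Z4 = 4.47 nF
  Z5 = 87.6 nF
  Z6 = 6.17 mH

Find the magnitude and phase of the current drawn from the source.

Step 1 — Angular frequency: ω = 2π·f = 2π·594 = 3732 rad/s.
Step 2 — Component impedances:
  Z1: Z = R = 1800 Ω
  Z2: Z = jωL = j·3732·0.00126 = 0 + j4.703 Ω
  Z3: Z = jωL = j·3732·0.00152 = 0 + j5.673 Ω
  Z4: Z = 1/(jωC) = -j/(ω·C) = 0 - j5.994e+04 Ω
  Z5: Z = 1/(jωC) = -j/(ω·C) = 0 - j3059 Ω
  Z6: Z = jωL = j·3732·0.00617 = 0 + j23.03 Ω
Step 3 — Ladder network (open output): work backward from the far end, alternating series and parallel combinations. Z_in = 1800 + j4.71 Ω = 1800∠0.1° Ω.
Step 4 — Source phasor: V = 5∠103.0° V = -1.125 + j4.872 V.
Step 5 — Ohm's law: I = V / Z_total = (-1.125 + j4.872) / (1800 + j4.71) = -0.0006178 + j0.002708 A.
Step 6 — Convert to polar: |I| = 0.002778 A, ∠I = 102.9°.

I = 0.002778∠102.9° A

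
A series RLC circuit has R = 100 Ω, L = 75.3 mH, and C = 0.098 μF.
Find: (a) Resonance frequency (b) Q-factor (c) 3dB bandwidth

Step 1 — Resonance: ω₀ = 1/√(LC) = 1/√(0.0753·9.8e-08) = 1.164e+04 rad/s.
Step 2 — f₀ = ω₀/(2π) = 1853 Hz.
Step 3 — Series Q: Q = ω₀L/R = 1.164e+04·0.0753/100 = 8.766.
Step 4 — Bandwidth: Δω = ω₀/Q = 1328 rad/s; BW = Δω/(2π) = 211.4 Hz.

(a) f₀ = 1853 Hz  (b) Q = 8.766  (c) BW = 211.4 Hz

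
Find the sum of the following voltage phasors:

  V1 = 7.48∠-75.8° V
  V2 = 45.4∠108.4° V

Step 1 — Convert each phasor to rectangular form:
  V1 = 7.48·(cos(-75.8°) + j·sin(-75.8°)) = 1.835 - j7.251 V
  V2 = 45.4·(cos(108.4°) + j·sin(108.4°)) = -14.33 + j43.08 V
Step 2 — Sum components: V_total = -12.5 + j35.83 V.
Step 3 — Convert to polar: |V_total| = 37.94 V, ∠V_total = 109.2°.

V_total = 37.94∠109.2° V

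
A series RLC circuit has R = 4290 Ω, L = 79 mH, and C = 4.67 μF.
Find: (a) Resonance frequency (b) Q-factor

Step 1 — Resonance condition Im(Z)=0 gives ω₀ = 1/√(LC).
Step 2 — ω₀ = 1/√(0.079·4.67e-06) = 1646 rad/s.
Step 3 — f₀ = ω₀/(2π) = 262 Hz.
Step 4 — Series Q: Q = ω₀L/R = 1646·0.079/4290 = 0.03032.

(a) f₀ = 262 Hz  (b) Q = 0.03032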